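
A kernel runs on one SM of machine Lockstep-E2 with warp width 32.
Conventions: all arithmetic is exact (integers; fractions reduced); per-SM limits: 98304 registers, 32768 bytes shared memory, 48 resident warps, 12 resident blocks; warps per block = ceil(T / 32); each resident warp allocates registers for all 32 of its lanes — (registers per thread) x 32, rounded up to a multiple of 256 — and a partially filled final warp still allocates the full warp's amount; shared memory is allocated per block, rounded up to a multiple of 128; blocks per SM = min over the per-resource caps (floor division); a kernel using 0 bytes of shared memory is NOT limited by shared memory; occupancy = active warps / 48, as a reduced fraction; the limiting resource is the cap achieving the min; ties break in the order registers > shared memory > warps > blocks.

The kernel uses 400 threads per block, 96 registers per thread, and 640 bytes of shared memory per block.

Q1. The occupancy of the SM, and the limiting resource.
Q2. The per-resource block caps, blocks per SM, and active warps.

Answer: occupancy 13/24, limited by registers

registers: 2 blocks
shared memory: 51 blocks
warps: 3 blocks
blocks: 12 blocks

Answer: 2 blocks, 26 active warps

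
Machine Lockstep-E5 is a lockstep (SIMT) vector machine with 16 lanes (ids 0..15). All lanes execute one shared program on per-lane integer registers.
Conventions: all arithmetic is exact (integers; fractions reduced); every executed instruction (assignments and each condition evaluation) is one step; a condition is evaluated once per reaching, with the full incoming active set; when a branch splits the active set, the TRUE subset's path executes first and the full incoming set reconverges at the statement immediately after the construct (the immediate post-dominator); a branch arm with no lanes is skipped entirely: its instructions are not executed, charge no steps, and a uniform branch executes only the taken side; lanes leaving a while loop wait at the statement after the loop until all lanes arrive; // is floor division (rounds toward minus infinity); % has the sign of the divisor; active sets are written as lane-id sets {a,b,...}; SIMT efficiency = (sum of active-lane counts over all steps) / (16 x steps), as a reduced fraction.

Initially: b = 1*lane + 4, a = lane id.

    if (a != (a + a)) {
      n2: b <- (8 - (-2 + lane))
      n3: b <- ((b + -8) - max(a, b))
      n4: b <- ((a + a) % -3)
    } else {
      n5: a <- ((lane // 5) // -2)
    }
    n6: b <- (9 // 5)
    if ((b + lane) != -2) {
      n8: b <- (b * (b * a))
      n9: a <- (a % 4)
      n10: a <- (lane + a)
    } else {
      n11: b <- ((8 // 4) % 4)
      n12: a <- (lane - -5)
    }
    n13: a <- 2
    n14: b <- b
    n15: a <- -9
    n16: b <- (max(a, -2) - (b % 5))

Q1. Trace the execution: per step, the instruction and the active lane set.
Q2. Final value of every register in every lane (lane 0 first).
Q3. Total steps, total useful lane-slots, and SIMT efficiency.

step 0: eval (a != (a + a))          {0,1,2,3,4,5,6,7,8,9,10,11,12,13,14,15}
step 1: b <- (8 - (-2 + lane))       {1,2,3,4,5,6,7,8,9,10,11,12,13,14,15}
step 2: b <- ((b + -8) - max(a, b))  {1,2,3,4,5,6,7,8,9,10,11,12,13,14,15}
step 3: b <- ((a + a) % -3)          {1,2,3,4,5,6,7,8,9,10,11,12,13,14,15}
step 4: a <- ((lane // 5) // -2)     {0}
step 5: b <- (9 // 5)                {0,1,2,3,4,5,6,7,8,9,10,11,12,13,14,15}
step 6: eval ((b + lane) != -2)      {0,1,2,3,4,5,6,7,8,9,10,11,12,13,14,15}
step 7: b <- (b * (b * a))           {0,1,2,3,4,5,6,7,8,9,10,11,12,13,14,15}
step 8: a <- (a % 4)                 {0,1,2,3,4,5,6,7,8,9,10,11,12,13,14,15}
step 9: a <- (lane + a)              {0,1,2,3,4,5,6,7,8,9,10,11,12,13,14,15}
step 10: a <- 2                       {0,1,2,3,4,5,6,7,8,9,10,11,12,13,14,15}
step 11: b <- b                       {0,1,2,3,4,5,6,7,8,9,10,11,12,13,14,15}
step 12: a <- -9                      {0,1,2,3,4,5,6,7,8,9,10,11,12,13,14,15}
step 13: b <- (max(a, -2) - (b % 5))  {0,1,2,3,4,5,6,7,8,9,10,11,12,13,14,15}

Answer: 14 steps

b: -2,-3,-4,-5,-6,-2,-3,-4,-5,-6,-2,-3,-4,-5,-6,-2
a: -9,-9,-9,-9,-9,-9,-9,-9,-9,-9,-9,-9,-9,-9,-9,-9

steps = 14; useful = 206; efficiency = 206/224 = 103/112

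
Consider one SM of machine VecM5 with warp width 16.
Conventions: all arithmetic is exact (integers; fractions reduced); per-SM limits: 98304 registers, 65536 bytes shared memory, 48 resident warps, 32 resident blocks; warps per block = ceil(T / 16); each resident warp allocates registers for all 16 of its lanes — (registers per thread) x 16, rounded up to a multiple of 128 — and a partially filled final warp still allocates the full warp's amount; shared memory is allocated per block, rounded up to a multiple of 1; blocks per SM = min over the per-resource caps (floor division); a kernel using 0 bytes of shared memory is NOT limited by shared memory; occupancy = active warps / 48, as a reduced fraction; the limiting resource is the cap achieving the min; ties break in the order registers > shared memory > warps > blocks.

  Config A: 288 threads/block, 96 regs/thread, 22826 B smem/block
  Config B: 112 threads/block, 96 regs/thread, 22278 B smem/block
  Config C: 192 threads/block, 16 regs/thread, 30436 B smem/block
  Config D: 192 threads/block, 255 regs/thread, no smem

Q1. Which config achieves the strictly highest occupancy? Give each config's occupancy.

occupancies: A 3/4, B 7/24, C 1/2, D 1/2

Answer: A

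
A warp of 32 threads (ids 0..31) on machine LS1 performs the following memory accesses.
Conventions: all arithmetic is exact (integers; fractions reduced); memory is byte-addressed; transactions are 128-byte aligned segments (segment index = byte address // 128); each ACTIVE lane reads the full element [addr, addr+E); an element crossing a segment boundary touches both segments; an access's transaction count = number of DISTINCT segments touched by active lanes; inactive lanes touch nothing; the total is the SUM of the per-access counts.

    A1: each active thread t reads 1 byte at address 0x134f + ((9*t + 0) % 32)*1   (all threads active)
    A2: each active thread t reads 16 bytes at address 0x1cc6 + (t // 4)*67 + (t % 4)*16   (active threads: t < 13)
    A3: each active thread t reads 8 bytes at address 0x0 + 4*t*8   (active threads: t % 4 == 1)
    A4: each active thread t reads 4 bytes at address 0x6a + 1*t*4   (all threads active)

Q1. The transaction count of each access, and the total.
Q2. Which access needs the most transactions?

A1: 1 transaction
A2: 3 transactions
A3: 8 transactions
A4: 2 transactions

Answer: 1,3,8,2; total 14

Answer: A3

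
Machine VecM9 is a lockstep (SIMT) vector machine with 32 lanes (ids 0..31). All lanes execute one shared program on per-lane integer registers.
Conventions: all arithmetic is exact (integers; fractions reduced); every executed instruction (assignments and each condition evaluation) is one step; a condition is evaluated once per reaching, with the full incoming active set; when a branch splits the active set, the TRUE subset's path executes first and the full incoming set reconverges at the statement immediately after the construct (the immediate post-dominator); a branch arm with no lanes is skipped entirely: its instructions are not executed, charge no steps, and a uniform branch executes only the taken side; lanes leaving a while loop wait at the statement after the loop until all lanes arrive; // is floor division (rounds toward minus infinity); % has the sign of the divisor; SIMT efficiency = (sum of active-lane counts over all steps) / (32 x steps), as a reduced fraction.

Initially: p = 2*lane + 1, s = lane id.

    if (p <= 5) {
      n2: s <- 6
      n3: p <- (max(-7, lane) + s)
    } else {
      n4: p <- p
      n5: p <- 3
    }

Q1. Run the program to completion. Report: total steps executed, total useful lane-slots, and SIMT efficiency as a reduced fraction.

Answer: 5 steps, 96 useful, 3/5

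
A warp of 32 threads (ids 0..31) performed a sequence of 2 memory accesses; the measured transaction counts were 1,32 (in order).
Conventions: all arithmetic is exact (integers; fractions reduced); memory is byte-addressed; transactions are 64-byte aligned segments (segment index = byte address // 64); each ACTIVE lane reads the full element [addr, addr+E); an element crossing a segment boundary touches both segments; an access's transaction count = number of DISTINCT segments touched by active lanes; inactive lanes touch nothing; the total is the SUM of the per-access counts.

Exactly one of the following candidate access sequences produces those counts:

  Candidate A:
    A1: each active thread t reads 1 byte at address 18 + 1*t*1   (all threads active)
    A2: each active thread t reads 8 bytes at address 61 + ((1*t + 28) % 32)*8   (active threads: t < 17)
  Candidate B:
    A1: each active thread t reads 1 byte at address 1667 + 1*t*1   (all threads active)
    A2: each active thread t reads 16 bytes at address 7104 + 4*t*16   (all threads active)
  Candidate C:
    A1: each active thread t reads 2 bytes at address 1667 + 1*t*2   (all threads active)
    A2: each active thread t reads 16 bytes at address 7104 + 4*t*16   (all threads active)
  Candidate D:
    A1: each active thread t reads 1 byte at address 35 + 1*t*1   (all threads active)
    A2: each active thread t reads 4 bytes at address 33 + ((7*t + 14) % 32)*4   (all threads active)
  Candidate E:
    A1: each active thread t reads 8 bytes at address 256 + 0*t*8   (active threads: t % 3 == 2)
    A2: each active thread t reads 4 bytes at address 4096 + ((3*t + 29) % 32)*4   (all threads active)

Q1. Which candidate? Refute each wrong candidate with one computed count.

A: A2 gives 4 transactions, not 32
C: A1 gives 2 transactions, not 1
D: A1 gives 2 transactions, not 1
E: A2 gives 2 transactions, not 32
B: all counts match (1,32)

Answer: B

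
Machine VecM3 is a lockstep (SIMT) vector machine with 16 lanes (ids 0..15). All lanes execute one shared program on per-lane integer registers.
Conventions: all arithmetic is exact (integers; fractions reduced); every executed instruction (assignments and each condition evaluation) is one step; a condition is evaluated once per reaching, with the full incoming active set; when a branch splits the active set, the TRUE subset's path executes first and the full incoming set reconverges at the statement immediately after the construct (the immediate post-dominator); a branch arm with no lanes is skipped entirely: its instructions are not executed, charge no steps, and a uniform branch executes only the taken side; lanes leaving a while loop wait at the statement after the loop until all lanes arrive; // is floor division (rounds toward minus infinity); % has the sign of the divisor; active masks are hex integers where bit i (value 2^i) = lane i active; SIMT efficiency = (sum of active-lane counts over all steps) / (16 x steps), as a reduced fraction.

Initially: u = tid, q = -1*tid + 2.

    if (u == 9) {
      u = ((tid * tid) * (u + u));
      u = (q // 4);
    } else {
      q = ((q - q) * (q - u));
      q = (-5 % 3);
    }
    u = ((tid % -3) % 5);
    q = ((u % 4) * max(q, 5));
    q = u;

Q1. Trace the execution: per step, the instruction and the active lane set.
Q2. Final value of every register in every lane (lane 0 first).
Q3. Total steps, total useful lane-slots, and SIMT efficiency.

step 0: eval (u == 9)                0xffff
step 1: u <- ((tid * tid) * (u + u)) 0x0200
step 2: u <- (q // 4)                0x0200
step 3: q <- ((q - q) * (q - u))     0xfdff
step 4: q <- (-5 % 3)                0xfdff
step 5: u <- ((tid % -3) % 5)        0xffff
step 6: q <- ((u % 4) * max(q, 5))   0xffff
step 7: q <- u                       0xffff

Answer: 8 steps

u: 0,3,4,0,3,4,0,3,4,0,3,4,0,3,4,0
q: 0,3,4,0,3,4,0,3,4,0,3,4,0,3,4,0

steps = 8; useful = 96; efficiency = 96/128 = 3/4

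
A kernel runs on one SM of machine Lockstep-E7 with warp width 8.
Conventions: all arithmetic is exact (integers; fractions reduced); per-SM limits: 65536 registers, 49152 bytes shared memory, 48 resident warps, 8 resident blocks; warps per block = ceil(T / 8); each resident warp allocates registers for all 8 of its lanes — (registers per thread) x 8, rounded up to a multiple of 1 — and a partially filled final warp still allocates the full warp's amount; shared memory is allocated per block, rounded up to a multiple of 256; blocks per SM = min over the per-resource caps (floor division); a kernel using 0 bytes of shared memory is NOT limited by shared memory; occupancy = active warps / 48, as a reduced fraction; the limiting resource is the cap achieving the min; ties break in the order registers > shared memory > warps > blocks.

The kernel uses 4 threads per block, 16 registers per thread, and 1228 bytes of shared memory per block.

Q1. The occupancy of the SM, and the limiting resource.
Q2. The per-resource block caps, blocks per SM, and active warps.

Answer: occupancy 1/6, limited by blocks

registers: 512 blocks
shared memory: 38 blocks
warps: 48 blocks
blocks: 8 blocks

Answer: 8 blocks, 8 active warps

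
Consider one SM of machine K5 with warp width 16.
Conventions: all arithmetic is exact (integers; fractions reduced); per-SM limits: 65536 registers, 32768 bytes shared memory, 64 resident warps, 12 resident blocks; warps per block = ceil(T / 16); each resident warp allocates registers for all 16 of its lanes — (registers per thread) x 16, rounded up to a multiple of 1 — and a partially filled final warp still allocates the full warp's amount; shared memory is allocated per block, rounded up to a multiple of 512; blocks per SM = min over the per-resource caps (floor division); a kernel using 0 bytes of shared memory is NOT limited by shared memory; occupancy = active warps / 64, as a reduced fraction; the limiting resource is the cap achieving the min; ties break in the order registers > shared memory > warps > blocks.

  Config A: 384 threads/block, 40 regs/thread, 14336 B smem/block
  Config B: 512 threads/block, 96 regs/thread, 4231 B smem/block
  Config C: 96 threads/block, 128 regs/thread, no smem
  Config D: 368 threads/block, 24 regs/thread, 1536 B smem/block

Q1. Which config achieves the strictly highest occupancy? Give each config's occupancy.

occupancies: A 3/4, B 1/2, C 15/32, D 23/32

Answer: A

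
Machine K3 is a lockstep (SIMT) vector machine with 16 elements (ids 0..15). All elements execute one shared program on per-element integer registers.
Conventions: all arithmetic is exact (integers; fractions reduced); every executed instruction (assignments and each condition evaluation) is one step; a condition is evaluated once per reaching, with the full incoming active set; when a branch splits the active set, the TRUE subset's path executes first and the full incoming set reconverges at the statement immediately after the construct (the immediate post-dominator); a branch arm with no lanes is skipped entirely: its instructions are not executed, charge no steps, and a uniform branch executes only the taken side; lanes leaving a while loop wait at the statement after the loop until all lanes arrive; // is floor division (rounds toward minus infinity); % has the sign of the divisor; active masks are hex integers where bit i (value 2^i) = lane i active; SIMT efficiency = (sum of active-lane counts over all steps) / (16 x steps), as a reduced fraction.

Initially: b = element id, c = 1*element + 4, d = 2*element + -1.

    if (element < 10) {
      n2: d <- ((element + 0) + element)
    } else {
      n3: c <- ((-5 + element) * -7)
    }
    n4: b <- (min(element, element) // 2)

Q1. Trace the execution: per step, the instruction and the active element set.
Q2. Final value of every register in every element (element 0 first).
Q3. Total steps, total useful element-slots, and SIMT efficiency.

step 0: eval (element < 10)          0xffff
step 1: d <- ((element + 0) + element) 0x03ff
step 2: c <- ((-5 + element) * -7)   0xfc00
step 3: b <- (min(element, element) // 2) 0xffff

Answer: 4 steps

b: 0,0,1,1,2,2,3,3,4,4,5,5,6,6,7,7
c: 4,5,6,7,8,9,10,11,12,13,-35,-42,-49,-56,-63,-70
d: 0,2,4,6,8,10,12,14,16,18,19,21,23,25,27,29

steps = 4; useful = 48; efficiency = 48/64 = 3/4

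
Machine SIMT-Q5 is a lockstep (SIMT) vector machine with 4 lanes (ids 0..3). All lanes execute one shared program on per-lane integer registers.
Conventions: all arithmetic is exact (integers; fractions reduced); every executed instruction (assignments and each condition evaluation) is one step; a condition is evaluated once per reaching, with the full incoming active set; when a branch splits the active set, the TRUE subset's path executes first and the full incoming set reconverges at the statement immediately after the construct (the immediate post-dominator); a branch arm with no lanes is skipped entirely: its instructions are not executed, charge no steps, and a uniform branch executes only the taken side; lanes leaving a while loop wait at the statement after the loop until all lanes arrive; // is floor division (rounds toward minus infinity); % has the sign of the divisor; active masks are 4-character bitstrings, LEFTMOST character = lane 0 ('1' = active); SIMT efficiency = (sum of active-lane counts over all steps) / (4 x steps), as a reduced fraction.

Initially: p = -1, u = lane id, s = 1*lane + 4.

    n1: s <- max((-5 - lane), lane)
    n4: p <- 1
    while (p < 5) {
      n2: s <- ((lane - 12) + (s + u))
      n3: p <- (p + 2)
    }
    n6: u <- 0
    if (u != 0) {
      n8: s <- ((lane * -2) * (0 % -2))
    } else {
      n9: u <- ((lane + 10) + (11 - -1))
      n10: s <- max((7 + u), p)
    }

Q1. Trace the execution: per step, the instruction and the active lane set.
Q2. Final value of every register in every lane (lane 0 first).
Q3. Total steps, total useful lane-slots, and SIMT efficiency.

step 0: s <- max((-5 - lane), lane)  1111
step 1: p <- 1                       1111
step 2: eval (p < 5)                 1111
step 3: s <- ((lane - 12) + (s + u)) 1111
step 4: p <- (p + 2)                 1111
step 5: eval (p < 5)                 1111
step 6: s <- ((lane - 12) + (s + u)) 1111
step 7: p <- (p + 2)                 1111
step 8: eval (p < 5)                 1111
step 9: u <- 0                       1111
step 10: eval (u != 0)                1111
step 11: u <- ((lane + 10) + (11 - -1)) 1111
step 12: s <- max((7 + u), p)         1111

Answer: 13 steps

p: 5,5,5,5
u: 22,23,24,25
s: 29,30,31,32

steps = 13; useful = 52; efficiency = 52/52 = 1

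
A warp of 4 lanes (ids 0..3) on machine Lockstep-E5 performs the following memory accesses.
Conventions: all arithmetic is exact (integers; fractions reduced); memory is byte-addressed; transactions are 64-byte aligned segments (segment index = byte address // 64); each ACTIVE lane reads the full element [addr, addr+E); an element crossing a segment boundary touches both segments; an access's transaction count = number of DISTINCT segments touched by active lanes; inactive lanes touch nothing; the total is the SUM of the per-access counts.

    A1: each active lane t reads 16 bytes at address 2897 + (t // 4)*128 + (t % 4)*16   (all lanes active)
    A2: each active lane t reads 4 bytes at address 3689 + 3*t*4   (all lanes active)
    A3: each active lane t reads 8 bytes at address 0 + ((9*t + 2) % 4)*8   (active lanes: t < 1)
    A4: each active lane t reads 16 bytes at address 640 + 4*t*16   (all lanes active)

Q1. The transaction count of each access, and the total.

A1: 2 transactions
A2: 2 transactions
A3: 1 transaction
A4: 4 transactions

Answer: 2,2,1,4; total 9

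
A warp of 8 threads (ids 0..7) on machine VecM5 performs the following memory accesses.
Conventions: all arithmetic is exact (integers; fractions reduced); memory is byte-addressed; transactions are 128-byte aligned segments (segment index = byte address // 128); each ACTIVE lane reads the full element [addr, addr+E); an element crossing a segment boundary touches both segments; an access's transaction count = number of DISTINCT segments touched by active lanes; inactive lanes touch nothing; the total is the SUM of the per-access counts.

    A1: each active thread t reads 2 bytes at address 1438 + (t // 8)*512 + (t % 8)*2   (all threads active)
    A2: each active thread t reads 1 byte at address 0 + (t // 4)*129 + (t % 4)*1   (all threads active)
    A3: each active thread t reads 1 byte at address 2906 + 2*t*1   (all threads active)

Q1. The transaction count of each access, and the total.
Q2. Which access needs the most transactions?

A1: 1 transaction
A2: 2 transactions
A3: 1 transaction

Answer: 1,2,1; total 4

Answer: A2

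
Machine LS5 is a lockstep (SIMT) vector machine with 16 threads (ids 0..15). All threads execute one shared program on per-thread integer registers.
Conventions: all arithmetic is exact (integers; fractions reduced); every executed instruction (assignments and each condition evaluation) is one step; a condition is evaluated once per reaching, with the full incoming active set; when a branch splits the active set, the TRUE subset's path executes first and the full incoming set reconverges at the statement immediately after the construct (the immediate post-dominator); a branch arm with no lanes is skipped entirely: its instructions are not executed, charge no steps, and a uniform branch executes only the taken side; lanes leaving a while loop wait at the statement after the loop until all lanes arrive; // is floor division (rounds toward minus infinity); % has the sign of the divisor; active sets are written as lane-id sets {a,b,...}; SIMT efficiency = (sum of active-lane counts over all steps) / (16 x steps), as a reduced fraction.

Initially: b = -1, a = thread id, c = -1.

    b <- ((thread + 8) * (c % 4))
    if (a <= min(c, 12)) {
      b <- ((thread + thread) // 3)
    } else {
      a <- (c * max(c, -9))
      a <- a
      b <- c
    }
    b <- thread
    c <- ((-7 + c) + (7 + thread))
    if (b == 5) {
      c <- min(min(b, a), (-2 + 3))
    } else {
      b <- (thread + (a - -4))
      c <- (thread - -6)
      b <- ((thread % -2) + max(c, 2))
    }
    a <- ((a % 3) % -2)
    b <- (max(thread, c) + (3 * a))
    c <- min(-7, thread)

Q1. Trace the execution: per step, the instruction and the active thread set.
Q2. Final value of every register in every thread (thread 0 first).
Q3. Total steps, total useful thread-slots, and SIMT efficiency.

step 0: b <- ((thread + 8) * (c % 4)) {0,1,2,3,4,5,6,7,8,9,10,11,12,13,14,15}
step 1: eval (a <= min(c, 12))       {0,1,2,3,4,5,6,7,8,9,10,11,12,13,14,15}
step 2: a <- (c * max(c, -9))        {0,1,2,3,4,5,6,7,8,9,10,11,12,13,14,15}
step 3: a <- a                       {0,1,2,3,4,5,6,7,8,9,10,11,12,13,14,15}
step 4: b <- c                       {0,1,2,3,4,5,6,7,8,9,10,11,12,13,14,15}
step 5: b <- thread                  {0,1,2,3,4,5,6,7,8,9,10,11,12,13,14,15}
step 6: c <- ((-7 + c) + (7 + thread)) {0,1,2,3,4,5,6,7,8,9,10,11,12,13,14,15}
step 7: eval (b == 5)                {0,1,2,3,4,5,6,7,8,9,10,11,12,13,14,15}
step 8: c <- min(min(b, a), (-2 + 3)) {5}
step 9: b <- (thread + (a - -4))     {0,1,2,3,4,6,7,8,9,10,11,12,13,14,15}
step 10: c <- (thread - -6)           {0,1,2,3,4,6,7,8,9,10,11,12,13,14,15}
step 11: b <- ((thread % -2) + max(c, 2)) {0,1,2,3,4,6,7,8,9,10,11,12,13,14,15}
step 12: a <- ((a % 3) % -2)          {0,1,2,3,4,5,6,7,8,9,10,11,12,13,14,15}
step 13: b <- (max(thread, c) + (3 * a)) {0,1,2,3,4,5,6,7,8,9,10,11,12,13,14,15}
step 14: c <- min(-7, thread)         {0,1,2,3,4,5,6,7,8,9,10,11,12,13,14,15}

Answer: 15 steps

b: 3,4,5,6,7,2,9,10,11,12,13,14,15,16,17,18
a: -1,-1,-1,-1,-1,-1,-1,-1,-1,-1,-1,-1,-1,-1,-1,-1
c: -7,-7,-7,-7,-7,-7,-7,-7,-7,-7,-7,-7,-7,-7,-7,-7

steps = 15; useful = 222; efficiency = 222/240 = 37/40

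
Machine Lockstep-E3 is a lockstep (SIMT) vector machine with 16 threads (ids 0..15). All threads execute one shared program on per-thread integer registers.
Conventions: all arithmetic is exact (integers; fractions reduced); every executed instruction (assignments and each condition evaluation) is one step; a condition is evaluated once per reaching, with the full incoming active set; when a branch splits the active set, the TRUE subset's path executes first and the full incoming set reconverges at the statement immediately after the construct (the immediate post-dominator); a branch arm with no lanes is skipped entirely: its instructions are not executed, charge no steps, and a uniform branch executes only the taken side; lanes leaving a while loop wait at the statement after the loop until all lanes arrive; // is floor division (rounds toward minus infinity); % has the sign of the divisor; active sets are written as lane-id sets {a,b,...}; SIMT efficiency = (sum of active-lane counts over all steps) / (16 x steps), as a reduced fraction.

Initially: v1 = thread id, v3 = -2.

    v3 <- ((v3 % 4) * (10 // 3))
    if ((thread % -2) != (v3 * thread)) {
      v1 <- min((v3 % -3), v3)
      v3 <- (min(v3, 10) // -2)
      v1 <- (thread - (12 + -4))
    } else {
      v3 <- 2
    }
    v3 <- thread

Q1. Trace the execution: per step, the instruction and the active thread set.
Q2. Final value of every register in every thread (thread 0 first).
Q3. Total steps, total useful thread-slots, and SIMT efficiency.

step 0: v3 <- ((v3 % 4) * (10 // 3)) {0,1,2,3,4,5,6,7,8,9,10,11,12,13,14,15}
step 1: eval ((thread % -2) != (v3 * thread)) {0,1,2,3,4,5,6,7,8,9,10,11,12,13,14,15}
step 2: v1 <- min((v3 % -3), v3)     {1,2,3,4,5,6,7,8,9,10,11,12,13,14,15}
step 3: v3 <- (min(v3, 10) // -2)    {1,2,3,4,5,6,7,8,9,10,11,12,13,14,15}
step 4: v1 <- (thread - (12 + -4))   {1,2,3,4,5,6,7,8,9,10,11,12,13,14,15}
step 5: v3 <- 2                      {0}
step 6: v3 <- thread                 {0,1,2,3,4,5,6,7,8,9,10,11,12,13,14,15}

Answer: 7 steps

v1: 0,-7,-6,-5,-4,-3,-2,-1,0,1,2,3,4,5,6,7
v3: 0,1,2,3,4,5,6,7,8,9,10,11,12,13,14,15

steps = 7; useful = 94; efficiency = 94/112 = 47/56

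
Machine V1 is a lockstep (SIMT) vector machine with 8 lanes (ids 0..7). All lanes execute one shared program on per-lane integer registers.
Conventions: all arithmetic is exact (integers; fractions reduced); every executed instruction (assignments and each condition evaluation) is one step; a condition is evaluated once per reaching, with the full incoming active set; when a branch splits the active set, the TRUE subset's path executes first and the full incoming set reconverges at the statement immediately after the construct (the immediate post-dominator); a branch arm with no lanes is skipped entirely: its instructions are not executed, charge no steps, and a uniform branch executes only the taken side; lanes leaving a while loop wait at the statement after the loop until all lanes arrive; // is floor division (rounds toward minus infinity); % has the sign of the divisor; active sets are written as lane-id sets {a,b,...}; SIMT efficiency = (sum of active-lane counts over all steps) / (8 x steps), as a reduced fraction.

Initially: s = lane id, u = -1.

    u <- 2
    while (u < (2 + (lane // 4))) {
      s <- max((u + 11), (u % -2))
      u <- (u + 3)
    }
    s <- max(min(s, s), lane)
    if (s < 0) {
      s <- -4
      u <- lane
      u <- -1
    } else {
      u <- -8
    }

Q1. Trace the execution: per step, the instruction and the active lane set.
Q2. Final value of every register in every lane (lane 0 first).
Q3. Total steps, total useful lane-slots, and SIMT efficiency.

step 0: u <- 2                       {0,1,2,3,4,5,6,7}
step 1: eval (u < (2 + (lane // 4))) {0,1,2,3,4,5,6,7}
step 2: s <- max((u + 11), (u % -2)) {4,5,6,7}
step 3: u <- (u + 3)                 {4,5,6,7}
step 4: eval (u < (2 + (lane // 4))) {4,5,6,7}
step 5: s <- max(min(s, s), lane)    {0,1,2,3,4,5,6,7}
step 6: eval (s < 0)                 {0,1,2,3,4,5,6,7}
step 7: u <- -8                      {0,1,2,3,4,5,6,7}

Answer: 8 steps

s: 0,1,2,3,13,13,13,13
u: -8,-8,-8,-8,-8,-8,-8,-8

steps = 8; useful = 52; efficiency = 52/64 = 13/16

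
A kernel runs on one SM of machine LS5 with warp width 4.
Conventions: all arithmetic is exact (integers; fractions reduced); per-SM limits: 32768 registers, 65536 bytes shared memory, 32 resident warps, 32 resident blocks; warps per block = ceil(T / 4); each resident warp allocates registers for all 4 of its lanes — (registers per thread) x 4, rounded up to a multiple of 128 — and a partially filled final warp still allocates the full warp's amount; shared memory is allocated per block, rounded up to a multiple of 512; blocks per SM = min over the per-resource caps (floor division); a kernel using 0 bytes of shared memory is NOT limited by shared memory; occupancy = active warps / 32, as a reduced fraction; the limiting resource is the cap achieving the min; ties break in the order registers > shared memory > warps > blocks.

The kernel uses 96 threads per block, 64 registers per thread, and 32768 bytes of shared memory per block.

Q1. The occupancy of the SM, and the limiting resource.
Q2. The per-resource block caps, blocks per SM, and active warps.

Answer: occupancy 3/4, limited by warps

registers: 5 blocks
shared memory: 2 blocks
warps: 1 block
blocks: 32 blocks

Answer: 1 block, 24 active warps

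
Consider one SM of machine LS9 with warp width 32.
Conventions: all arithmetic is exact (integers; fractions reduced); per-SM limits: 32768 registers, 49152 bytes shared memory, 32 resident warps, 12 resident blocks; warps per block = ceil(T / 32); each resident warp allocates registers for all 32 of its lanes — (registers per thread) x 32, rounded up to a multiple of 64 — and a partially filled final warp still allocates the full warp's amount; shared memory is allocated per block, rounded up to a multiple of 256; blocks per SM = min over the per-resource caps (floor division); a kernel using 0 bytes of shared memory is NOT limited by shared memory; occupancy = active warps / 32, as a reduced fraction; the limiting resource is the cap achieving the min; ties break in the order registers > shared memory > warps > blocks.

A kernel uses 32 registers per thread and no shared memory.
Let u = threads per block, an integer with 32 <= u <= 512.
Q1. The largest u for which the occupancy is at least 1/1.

Answer: u = 512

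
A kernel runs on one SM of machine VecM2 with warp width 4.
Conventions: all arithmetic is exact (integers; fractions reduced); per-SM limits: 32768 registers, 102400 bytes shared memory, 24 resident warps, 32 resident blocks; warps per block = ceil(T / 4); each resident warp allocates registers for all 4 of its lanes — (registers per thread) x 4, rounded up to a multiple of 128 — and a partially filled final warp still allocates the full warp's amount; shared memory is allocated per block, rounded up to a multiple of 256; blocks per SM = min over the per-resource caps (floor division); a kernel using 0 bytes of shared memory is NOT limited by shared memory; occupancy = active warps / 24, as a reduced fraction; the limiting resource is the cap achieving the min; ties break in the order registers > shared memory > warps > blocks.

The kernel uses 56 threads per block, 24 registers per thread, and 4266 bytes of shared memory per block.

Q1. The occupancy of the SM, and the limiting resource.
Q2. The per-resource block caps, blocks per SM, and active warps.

Answer: occupancy 7/12, limited by warps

registers: 18 blocks
shared memory: 23 blocks
warps: 1 block
blocks: 32 blocks

Answer: 1 block, 14 active warps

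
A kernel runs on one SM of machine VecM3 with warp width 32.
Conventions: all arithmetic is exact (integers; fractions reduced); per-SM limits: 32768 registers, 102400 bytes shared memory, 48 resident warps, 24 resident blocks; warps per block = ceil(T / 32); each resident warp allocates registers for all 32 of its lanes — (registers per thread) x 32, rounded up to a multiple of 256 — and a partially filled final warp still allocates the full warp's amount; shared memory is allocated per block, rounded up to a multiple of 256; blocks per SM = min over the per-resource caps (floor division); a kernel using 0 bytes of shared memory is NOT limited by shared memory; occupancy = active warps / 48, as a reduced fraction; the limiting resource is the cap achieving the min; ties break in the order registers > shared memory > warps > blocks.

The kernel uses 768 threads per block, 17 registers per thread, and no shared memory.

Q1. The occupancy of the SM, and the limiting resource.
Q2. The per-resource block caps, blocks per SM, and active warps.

Answer: occupancy 1/2, limited by registers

registers: 1 block
shared memory: no limit (kernel uses none)
warps: 2 blocks
blocks: 24 blocks

Answer: 1 block, 24 active warps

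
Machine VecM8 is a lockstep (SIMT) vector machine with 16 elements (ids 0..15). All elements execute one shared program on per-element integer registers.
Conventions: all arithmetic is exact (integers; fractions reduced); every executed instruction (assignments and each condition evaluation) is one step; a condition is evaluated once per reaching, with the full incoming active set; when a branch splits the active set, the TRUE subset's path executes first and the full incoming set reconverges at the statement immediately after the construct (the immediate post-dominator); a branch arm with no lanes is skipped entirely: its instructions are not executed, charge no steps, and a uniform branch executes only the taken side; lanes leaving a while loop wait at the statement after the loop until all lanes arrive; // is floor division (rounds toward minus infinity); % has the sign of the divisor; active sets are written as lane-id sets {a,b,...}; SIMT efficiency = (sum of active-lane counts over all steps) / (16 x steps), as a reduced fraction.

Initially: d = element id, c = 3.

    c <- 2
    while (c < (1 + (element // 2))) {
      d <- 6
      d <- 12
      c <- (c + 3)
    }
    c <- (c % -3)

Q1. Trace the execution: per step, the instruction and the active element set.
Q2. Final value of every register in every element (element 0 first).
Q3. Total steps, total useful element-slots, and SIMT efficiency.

step 0: c <- 2                       {0,1,2,3,4,5,6,7,8,9,10,11,12,13,14,15}
step 1: eval (c < (1 + (element // 2))) {0,1,2,3,4,5,6,7,8,9,10,11,12,13,14,15}
step 2: d <- 6                       {4,5,6,7,8,9,10,11,12,13,14,15}
step 3: d <- 12                      {4,5,6,7,8,9,10,11,12,13,14,15}
step 4: c <- (c + 3)                 {4,5,6,7,8,9,10,11,12,13,14,15}
step 5: eval (c < (1 + (element // 2))) {4,5,6,7,8,9,10,11,12,13,14,15}
step 6: d <- 6                       {10,11,12,13,14,15}
step 7: d <- 12                      {10,11,12,13,14,15}
step 8: c <- (c + 3)                 {10,11,12,13,14,15}
step 9: eval (c < (1 + (element // 2))) {10,11,12,13,14,15}
step 10: c <- (c % -3)                {0,1,2,3,4,5,6,7,8,9,10,11,12,13,14,15}

Answer: 11 steps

d: 0,1,2,3,12,12,12,12,12,12,12,12,12,12,12,12
c: -1,-1,-1,-1,-1,-1,-1,-1,-1,-1,-1,-1,-1,-1,-1,-1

steps = 11; useful = 120; efficiency = 120/176 = 15/22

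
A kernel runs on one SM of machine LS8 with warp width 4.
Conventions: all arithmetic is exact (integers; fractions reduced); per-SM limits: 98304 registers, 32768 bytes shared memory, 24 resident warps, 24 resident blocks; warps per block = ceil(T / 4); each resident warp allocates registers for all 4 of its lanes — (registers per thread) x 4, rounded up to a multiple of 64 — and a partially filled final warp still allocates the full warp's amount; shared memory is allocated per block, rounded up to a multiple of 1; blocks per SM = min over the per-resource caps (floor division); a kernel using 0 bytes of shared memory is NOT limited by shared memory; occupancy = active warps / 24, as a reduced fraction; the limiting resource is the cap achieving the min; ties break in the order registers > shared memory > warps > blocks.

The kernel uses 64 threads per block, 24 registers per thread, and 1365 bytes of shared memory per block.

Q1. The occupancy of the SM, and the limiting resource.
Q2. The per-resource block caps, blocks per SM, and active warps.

Answer: occupancy 2/3, limited by warps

registers: 48 blocks
shared memory: 24 blocks
warps: 1 block
blocks: 24 blocks

Answer: 1 block, 16 active warps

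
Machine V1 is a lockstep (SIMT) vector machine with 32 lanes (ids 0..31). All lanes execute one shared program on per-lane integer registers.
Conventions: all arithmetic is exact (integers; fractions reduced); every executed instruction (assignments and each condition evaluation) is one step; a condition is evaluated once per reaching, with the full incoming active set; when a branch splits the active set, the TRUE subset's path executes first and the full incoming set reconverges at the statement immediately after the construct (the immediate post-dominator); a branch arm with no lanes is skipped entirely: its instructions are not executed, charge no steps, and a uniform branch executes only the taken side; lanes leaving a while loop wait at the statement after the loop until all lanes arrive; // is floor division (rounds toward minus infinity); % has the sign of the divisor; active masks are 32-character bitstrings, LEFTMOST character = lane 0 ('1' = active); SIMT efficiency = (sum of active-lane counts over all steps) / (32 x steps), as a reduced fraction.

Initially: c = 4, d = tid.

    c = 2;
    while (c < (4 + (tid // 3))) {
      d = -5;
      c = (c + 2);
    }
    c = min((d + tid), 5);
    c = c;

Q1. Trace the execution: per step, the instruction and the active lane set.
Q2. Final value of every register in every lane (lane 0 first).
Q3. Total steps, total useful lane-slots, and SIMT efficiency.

step 0: c <- 2                       11111111111111111111111111111111
step 1: eval (c < (4 + (tid // 3)))  11111111111111111111111111111111
step 2: d <- -5                      11111111111111111111111111111111
step 3: c <- (c + 2)                 11111111111111111111111111111111
step 4: eval (c < (4 + (tid // 3)))  11111111111111111111111111111111
step 5: d <- -5                      00011111111111111111111111111111
step 6: c <- (c + 2)                 00011111111111111111111111111111
step 7: eval (c < (4 + (tid // 3)))  00011111111111111111111111111111
step 8: d <- -5                      00000000011111111111111111111111
step 9: c <- (c + 2)                 00000000011111111111111111111111
step 10: eval (c < (4 + (tid // 3)))  00000000011111111111111111111111
step 11: d <- -5                      00000000000000011111111111111111
step 12: c <- (c + 2)                 00000000000000011111111111111111
step 13: eval (c < (4 + (tid // 3)))  00000000000000011111111111111111
step 14: d <- -5                      00000000000000000000011111111111
step 15: c <- (c + 2)                 00000000000000000000011111111111
step 16: eval (c < (4 + (tid // 3)))  00000000000000000000011111111111
step 17: d <- -5                      00000000000000000000000000011111
step 18: c <- (c + 2)                 00000000000000000000000000011111
step 19: eval (c < (4 + (tid // 3)))  00000000000000000000000000011111
step 20: c <- min((d + tid), 5)       11111111111111111111111111111111
step 21: c <- c                       11111111111111111111111111111111

Answer: 22 steps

c: -5,-4,-3,-2,-1,0,1,2,3,4,5,5,5,5,5,5,5,5,5,5,5,5,5,5,5,5,5,5,5,5,5,5
d: -5,-5,-5,-5,-5,-5,-5,-5,-5,-5,-5,-5,-5,-5,-5,-5,-5,-5,-5,-5,-5,-5,-5,-5,-5,-5,-5,-5,-5,-5,-5,-5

steps = 22; useful = 479; efficiency = 479/704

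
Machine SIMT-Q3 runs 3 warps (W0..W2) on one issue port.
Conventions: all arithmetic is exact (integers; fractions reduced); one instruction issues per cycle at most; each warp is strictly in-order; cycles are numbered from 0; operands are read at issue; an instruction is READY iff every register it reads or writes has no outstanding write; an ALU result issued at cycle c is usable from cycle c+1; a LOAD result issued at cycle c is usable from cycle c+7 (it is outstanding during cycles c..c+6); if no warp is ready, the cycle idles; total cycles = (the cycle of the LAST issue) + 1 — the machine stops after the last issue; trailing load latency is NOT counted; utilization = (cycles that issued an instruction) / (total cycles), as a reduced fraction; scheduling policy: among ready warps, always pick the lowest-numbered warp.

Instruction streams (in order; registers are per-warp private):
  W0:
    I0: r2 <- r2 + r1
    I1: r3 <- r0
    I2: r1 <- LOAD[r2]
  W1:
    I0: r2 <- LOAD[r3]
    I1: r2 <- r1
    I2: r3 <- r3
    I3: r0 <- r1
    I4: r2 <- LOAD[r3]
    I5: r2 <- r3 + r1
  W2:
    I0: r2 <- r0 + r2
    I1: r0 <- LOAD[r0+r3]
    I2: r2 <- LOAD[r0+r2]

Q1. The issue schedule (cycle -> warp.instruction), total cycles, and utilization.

cycle 0: W0.I0
cycle 1: W0.I1
cycle 2: W0.I2
cycle 3: W1.I0
cycle 4: W2.I0
cycle 5: W2.I1
cycle 6: idle
cycle 7: idle
cycle 8: idle
cycle 9: idle
cycle 10: W1.I1
cycle 11: W1.I2
cycle 12: W1.I3
cycle 13: W1.I4
cycle 14: W2.I2
cycle 15: idle
cycle 16: idle
cycle 17: idle
cycle 18: idle
cycle 19: idle
cycle 20: W1.I5

Answer: 21 cycles, utilization 4/7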